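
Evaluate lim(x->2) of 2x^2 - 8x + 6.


Since polynomials are continuous, we use direct substitution.
lim(x->2) of 2x^2 - 8x + 6
= 2 * 2^2 - 8 * 2 + 6
= 8 - 16 + 6
= -2

-2


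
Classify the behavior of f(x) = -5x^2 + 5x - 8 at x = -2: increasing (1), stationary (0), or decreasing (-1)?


Compute f'(x) to determine behavior:
f'(x) = -10x + 5
f'(-2) = -10 * (-2) + 5
= 20 + 5
= 25
Since f'(-2) > 0, the function is increasing (1)

1


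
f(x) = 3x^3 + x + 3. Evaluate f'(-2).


Differentiate f(x) = 3x^3 + x + 3 term by term:
f'(x) = 9x^2 + 1
Substitute x = -2:
f'(-2) = 9 * (-2)^2 + 0 * (-2) + 1
= 36 + 0 + 1
= 37

37


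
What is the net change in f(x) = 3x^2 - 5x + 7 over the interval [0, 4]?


Net change = f(b) - f(a)
f(x) = 3x^2 - 5x + 7
Compute f(4):
f(4) = 3 * 4^2 - 5 * 4 + 7
= 48 - 20 + 7
= 35
Compute f(0):
f(0) = 3 * 0^2 - 5 * 0 + 7
= 0 + 0 + 7
= 7
Net change = 35 - 7 = 28

28


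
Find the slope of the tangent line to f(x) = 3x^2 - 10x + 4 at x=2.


The slope of the tangent line equals f'(x) at the point.
f(x) = 3x^2 - 10x + 4
f'(x) = 6x - 10
At x = 2:
f'(2) = 6 * 2 - 10
= 12 - 10
= 2

2


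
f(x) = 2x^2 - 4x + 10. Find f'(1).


Differentiate term by term using power and sum rules:
f(x) = 2x^2 - 4x + 10
f'(x) = 4x - 4
Substitute x = 1:
f'(1) = 4 * 1 - 4
= 4 - 4
= 0

0


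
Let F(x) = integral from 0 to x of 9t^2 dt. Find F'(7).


By the Fundamental Theorem of Calculus (Part 1):
If F(x) = integral from 0 to x of f(t) dt, then F'(x) = f(x)
Here f(t) = 9t^2
So F'(x) = 9x^2
Evaluate at x = 7:
F'(7) = 9 * 7^2
= 9 * 49
= 441

441


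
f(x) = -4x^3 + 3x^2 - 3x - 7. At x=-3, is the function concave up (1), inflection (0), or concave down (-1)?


Concavity is determined by the sign of f''(x).
f(x) = -4x^3 + 3x^2 - 3x - 7
f'(x) = -12x^2 + 6x - 3
f''(x) = -24x + 6
f''(-3) = -24 * (-3) + 6
= 72 + 6
= 78
Since f''(-3) > 0, the function is concave up (1)

1


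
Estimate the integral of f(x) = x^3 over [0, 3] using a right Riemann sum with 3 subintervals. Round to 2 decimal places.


Right Riemann sum uses right endpoints of each subinterval.
Interval: [0, 3], n = 3
dx = (3 - 0) / 3 = 1
Right endpoints: [1, 2, 3]
f values: [1, 8, 27]
Sum = dx * (sum of f values)
= 1 * 36
= 36 = 36.00

36.00


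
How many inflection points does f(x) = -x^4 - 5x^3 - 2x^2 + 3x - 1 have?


Inflection points occur where f''(x) = 0 and concavity changes.
f(x) = -x^4 - 5x^3 - 2x^2 + 3x - 1
f'(x) = -4x^3 - 15x^2 - 4x + 3
f''(x) = -12x^2 - 30x - 4
This is a quadratic in x. Use the discriminant to count real roots.
Discriminant = (-30)^2 - 4 * (-12) * (-4)
= 900 - 192
= 708
Since discriminant > 0, f''(x) = 0 has 2 distinct real solutions.
A quadratic with two distinct real roots changes sign at each root, so concavity changes at both.
Number of inflection points: 2

2


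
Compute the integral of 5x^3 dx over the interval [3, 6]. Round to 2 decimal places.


Find the antiderivative of 5x^3:
F(x) = 5/4 * x^4
Apply the Fundamental Theorem of Calculus:
F(6) - F(3)
= 5/4 * 6^4 - 5/4 * 3^4
= 5/4 * (1296 - 81)
= 5/4 * 1215
= 6075/4 = 1518.75

1518.75


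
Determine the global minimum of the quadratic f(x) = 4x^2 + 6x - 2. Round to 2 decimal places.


For a quadratic f(x) = ax^2 + bx + c with a > 0, the minimum is at the vertex.
Vertex x-coordinate: x = -b/(2a)
x = -(6) / (2 * 4)
x = -6/8 = -3/4
Substitute back to find the minimum value:
f(-3/4) = 4 * (-3/4)^2 + 6 * (-3/4) - 2
= 9/4 - 9/2 - 2
= -17/4 = -4.25

-4.25


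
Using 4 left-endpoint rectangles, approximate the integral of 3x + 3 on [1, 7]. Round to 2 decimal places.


Left Riemann sum uses left endpoints of each subinterval.
Interval: [1, 7], n = 4
dx = (7 - 1) / 4 = 3/2
Left endpoints: [1, 5/2, 4, 11/2]
f values: [6, 21/2, 15, 39/2]
Sum = dx * (sum of f values)
= 3/2 * 51
= 153/2 = 76.50

76.50


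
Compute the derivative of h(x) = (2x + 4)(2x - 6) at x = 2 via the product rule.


Let u(x) = 2x + 4 and v(x) = 2x - 6
u'(x) = 2
v'(x) = 2
Product rule: h'(x) = u'(x)*v(x) + u(x)*v'(x)
= 2 * (2x - 6) + (2x + 4) * 2
At x = 2:
u(2) = 2 * 2 + 4 = 8
v(2) = 2 * 2 - 6 = -2
h'(2) = 2 * (-2) + 8 * 2
= -4 + 16
= 12

12


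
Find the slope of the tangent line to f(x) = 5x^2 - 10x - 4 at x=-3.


The slope of the tangent line equals f'(x) at the point.
f(x) = 5x^2 - 10x - 4
f'(x) = 10x - 10
At x = -3:
f'(-3) = 10 * (-3) - 10
= -30 - 10
= -40

-40


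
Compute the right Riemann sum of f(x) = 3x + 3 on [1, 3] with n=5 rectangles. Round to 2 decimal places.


Right Riemann sum uses right endpoints of each subinterval.
Interval: [1, 3], n = 5
dx = (3 - 1) / 5 = 2/5
Right endpoints: [7/5, 9/5, 11/5, 13/5, 3]
f values: [36/5, 42/5, 48/5, 54/5, 12]
Sum = dx * (sum of f values)
= 2/5 * 48
= 96/5 = 19.20

19.20


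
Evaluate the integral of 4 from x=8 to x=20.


The integral of a constant k over [a, b] equals k * (b - a).
integral from 8 to 20 of 4 dx
= 4 * (20 - 8)
= 4 * 12
= 48

48


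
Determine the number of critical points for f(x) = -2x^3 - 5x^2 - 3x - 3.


Find where f'(x) = 0:
f(x) = -2x^3 - 5x^2 - 3x - 3
f'(x) = -6x^2 - 10x - 3
This is a quadratic in x. Use the discriminant to count real roots.
Discriminant = (-10)^2 - 4 * (-6) * (-3)
= 100 - 72
= 28
Since discriminant > 0, f'(x) = 0 has 2 real solutions.
Number of critical points: 2

2


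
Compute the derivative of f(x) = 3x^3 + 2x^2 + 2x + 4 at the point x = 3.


Differentiate f(x) = 3x^3 + 2x^2 + 2x + 4 term by term:
f'(x) = 9x^2 + 4x + 2
Substitute x = 3:
f'(3) = 9 * 3^2 + 4 * 3 + 2
= 81 + 12 + 2
= 95

95


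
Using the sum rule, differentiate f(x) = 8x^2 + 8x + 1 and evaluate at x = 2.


Differentiate term by term using power and sum rules:
f(x) = 8x^2 + 8x + 1
f'(x) = 16x + 8
Substitute x = 2:
f'(2) = 16 * 2 + 8
= 32 + 8
= 40

40


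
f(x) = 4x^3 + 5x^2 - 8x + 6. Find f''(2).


First derivative:
f'(x) = 12x^2 + 10x - 8
Second derivative:
f''(x) = 24x + 10
Substitute x = 2:
f''(2) = 24 * 2 + 10
= 48 + 10
= 58

58


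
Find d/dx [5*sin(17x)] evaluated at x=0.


Apply the chain rule to differentiate 5*sin(17x):
d/dx [5*sin(17x)]
= 5 * cos(17x) * d/dx(17x)
= 5 * 17 * cos(17x)
= 85 * cos(17x)
Evaluate at x = 0:
= 85 * cos(0)
= 85 * 1
= 85

85


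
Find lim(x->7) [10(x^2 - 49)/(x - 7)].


Direct substitution gives 0/0, so we factor the numerator.
Factor: 10(x^2 - 49) = 10 * (x - 7)(x + 7)
Cancel the common factor (x - 7):
10(x^2 - 49)/(x - 7) = 10 * (x + 7)
Now substitute x = 7:
= 10 * (7 + 7) = 140

140


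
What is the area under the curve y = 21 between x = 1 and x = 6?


The area under a constant function y = 21 is a rectangle.
Width = 6 - 1 = 5
Height = 21
Area = width * height
= 5 * 21
= 105

105


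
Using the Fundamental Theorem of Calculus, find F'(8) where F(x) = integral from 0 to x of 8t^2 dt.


By the Fundamental Theorem of Calculus (Part 1):
If F(x) = integral from 0 to x of f(t) dt, then F'(x) = f(x)
Here f(t) = 8t^2
So F'(x) = 8x^2
Evaluate at x = 8:
F'(8) = 8 * 8^2
= 8 * 64
= 512

512


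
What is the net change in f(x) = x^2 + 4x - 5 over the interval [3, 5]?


Net change = f(b) - f(a)
f(x) = x^2 + 4x - 5
Compute f(5):
f(5) = 1 * 5^2 + 4 * 5 - 5
= 25 + 20 - 5
= 40
Compute f(3):
f(3) = 1 * 3^2 + 4 * 3 - 5
= 9 + 12 - 5
= 16
Net change = 40 - 16 = 24

24


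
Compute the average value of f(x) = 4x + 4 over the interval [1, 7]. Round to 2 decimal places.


Average value = 1/(b-a) * integral from a to b of f(x) dx
First compute the integral of 4x + 4:
F(x) = 2x^2 + 4x
F(7) = 2 * 49 + 4 * 7 = 126
F(1) = 2 * 1 + 4 * 1 = 6
Integral = 126 - 6 = 120
Average = 120 / (7 - 1) = 120 / 6
= 20 = 20.00

20.00


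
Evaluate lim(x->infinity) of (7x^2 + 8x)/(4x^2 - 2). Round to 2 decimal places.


For limits at infinity with equal-degree polynomials,
we compare leading coefficients.
Numerator leading term: 7x^2
Denominator leading term: 4x^2
Divide both by x^2:
lim = (7 + 8/x) / (4 - 2/x^2)
As x -> infinity, the 1/x and 1/x^2 terms vanish:
= 7/4 = 1.75

1.75


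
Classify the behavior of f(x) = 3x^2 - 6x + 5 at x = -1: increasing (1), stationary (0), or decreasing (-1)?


Compute f'(x) to determine behavior:
f'(x) = 6x - 6
f'(-1) = 6 * (-1) - 6
= -6 - 6
= -12
Since f'(-1) < 0, the function is decreasing (-1)

-1


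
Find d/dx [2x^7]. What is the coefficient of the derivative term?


We apply the power rule: d/dx [ax^n] = a*n * x^(n-1)
d/dx [2x^7]
= 2 * 7 * x^(7-1)
= 14x^6
The coefficient is 14

14


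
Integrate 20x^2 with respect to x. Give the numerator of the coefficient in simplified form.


Apply the power rule for integration:
integral of ax^n dx = a/(n+1) * x^(n+1) + C
integral of 20x^2 dx
= 20/3 * x^3 + C
The coefficient in lowest terms is 20/3, and its numerator is 20

20


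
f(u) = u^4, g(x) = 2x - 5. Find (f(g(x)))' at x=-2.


Using the chain rule: (f(g(x)))' = f'(g(x)) * g'(x)
First, find g(-2):
g(-2) = 2 * (-2) - 5 = -9
Next, f'(u) = 4u^3
And g'(x) = 2
So f'(g(-2)) * g'(-2)
= 4 * (-9)^3 * 2
= 4 * (-729) * 2
= -5832

-5832


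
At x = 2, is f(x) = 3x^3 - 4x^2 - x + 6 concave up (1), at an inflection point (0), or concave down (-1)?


Concavity is determined by the sign of f''(x).
f(x) = 3x^3 - 4x^2 - x + 6
f'(x) = 9x^2 - 8x - 1
f''(x) = 18x - 8
f''(2) = 18 * 2 - 8
= 36 - 8
= 28
Since f''(2) > 0, the function is concave up (1)

1


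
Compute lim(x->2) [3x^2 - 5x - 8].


Since polynomials are continuous, we use direct substitution.
lim(x->2) of 3x^2 - 5x - 8
= 3 * 2^2 - 5 * 2 - 8
= 12 - 10 - 8
= -6

-6


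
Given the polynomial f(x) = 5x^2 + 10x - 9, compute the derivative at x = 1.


Differentiate term by term using power and sum rules:
f(x) = 5x^2 + 10x - 9
f'(x) = 10x + 10
Substitute x = 1:
f'(1) = 10 * 1 + 10
= 10 + 10
= 20

20


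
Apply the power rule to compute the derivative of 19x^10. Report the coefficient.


We apply the power rule: d/dx [ax^n] = a*n * x^(n-1)
d/dx [19x^10]
= 19 * 10 * x^(10-1)
= 190x^9
The coefficient is 190

190


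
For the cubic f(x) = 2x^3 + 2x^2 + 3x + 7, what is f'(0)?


Differentiate f(x) = 2x^3 + 2x^2 + 3x + 7 term by term:
f'(x) = 6x^2 + 4x + 3
Substitute x = 0:
f'(0) = 6 * 0^2 + 4 * 0 + 3
= 0 + 0 + 3
= 3

3


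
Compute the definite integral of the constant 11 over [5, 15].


The integral of a constant k over [a, b] equals k * (b - a).
integral from 5 to 15 of 11 dx
= 11 * (15 - 5)
= 11 * 10
= 110

110


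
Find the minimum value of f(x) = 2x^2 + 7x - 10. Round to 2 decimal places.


For a quadratic f(x) = ax^2 + bx + c with a > 0, the minimum is at the vertex.
Vertex x-coordinate: x = -b/(2a)
x = -(7) / (2 * 2)
x = -7/4
Substitute back to find the minimum value:
f(-7/4) = 2 * (-7/4)^2 + 7 * (-7/4) - 10
= 49/8 - 49/4 - 10
= -129/8 ≈ -16.13

-16.13


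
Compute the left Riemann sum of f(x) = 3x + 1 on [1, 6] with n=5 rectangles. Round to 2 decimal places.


Left Riemann sum uses left endpoints of each subinterval.
Interval: [1, 6], n = 5
dx = (6 - 1) / 5 = 1
Left endpoints: [1, 2, 3, 4, 5]
f values: [4, 7, 10, 13, 16]
Sum = dx * (sum of f values)
= 1 * 50
= 50 = 50.00

50.00


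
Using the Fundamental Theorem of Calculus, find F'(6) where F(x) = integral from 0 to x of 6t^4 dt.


By the Fundamental Theorem of Calculus (Part 1):
If F(x) = integral from 0 to x of f(t) dt, then F'(x) = f(x)
Here f(t) = 6t^4
So F'(x) = 6x^4
Evaluate at x = 6:
F'(6) = 6 * 6^4
= 6 * 1296
= 7776

7776


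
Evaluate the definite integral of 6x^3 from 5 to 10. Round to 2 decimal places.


Find the antiderivative of 6x^3:
F(x) = 6/4 * x^4
Apply the Fundamental Theorem of Calculus:
F(10) - F(5)
= 6/4 * 10^4 - 6/4 * 5^4
= 6/4 * (10000 - 625)
= 6/4 * 9375
= 28125/2 = 14062.50

14062.50


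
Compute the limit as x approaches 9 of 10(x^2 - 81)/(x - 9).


Direct substitution gives 0/0, so we factor the numerator.
Factor: 10(x^2 - 81) = 10 * (x - 9)(x + 9)
Cancel the common factor (x - 9):
10(x^2 - 81)/(x - 9) = 10 * (x + 9)
Now substitute x = 9:
= 10 * (9 + 9) = 180

180


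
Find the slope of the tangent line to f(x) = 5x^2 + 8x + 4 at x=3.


The slope of the tangent line equals f'(x) at the point.
f(x) = 5x^2 + 8x + 4
f'(x) = 10x + 8
At x = 3:
f'(3) = 10 * 3 + 8
= 30 + 8
= 38

38


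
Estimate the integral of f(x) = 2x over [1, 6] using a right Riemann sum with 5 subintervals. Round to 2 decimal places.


Right Riemann sum uses right endpoints of each subinterval.
Interval: [1, 6], n = 5
dx = (6 - 1) / 5 = 1
Right endpoints: [2, 3, 4, 5, 6]
f values: [4, 6, 8, 10, 12]
Sum = dx * (sum of f values)
= 1 * 40
= 40 = 40.00

40.00


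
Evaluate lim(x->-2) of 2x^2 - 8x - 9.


Since polynomials are continuous, we use direct substitution.
lim(x->-2) of 2x^2 - 8x - 9
= 2 * (-2)^2 - 8 * (-2) - 9
= 8 + 16 - 9
= 15

15


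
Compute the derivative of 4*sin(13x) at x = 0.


Apply the chain rule to differentiate 4*sin(13x):
d/dx [4*sin(13x)]
= 4 * cos(13x) * d/dx(13x)
= 4 * 13 * cos(13x)
= 52 * cos(13x)
Evaluate at x = 0:
= 52 * cos(0)
= 52 * 1
= 52

52


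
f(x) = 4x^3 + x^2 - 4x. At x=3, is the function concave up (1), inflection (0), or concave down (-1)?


Concavity is determined by the sign of f''(x).
f(x) = 4x^3 + x^2 - 4x
f'(x) = 12x^2 + 2x - 4
f''(x) = 24x + 2
f''(3) = 24 * 3 + 2
= 72 + 2
= 74
Since f''(3) > 0, the function is concave up (1)

1


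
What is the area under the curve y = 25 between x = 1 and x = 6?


The area under a constant function y = 25 is a rectangle.
Width = 6 - 1 = 5
Height = 25
Area = width * height
= 5 * 25
= 125

125


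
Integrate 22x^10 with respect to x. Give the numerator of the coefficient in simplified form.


Apply the power rule for integration:
integral of ax^n dx = a/(n+1) * x^(n+1) + C
integral of 22x^10 dx
= 22/11 * x^11 + C
= 2 * x^11 + C
The coefficient in lowest terms is 2 = 2/1, so its numerator is 2

2


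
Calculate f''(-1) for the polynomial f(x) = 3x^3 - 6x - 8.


First derivative:
f'(x) = 9x^2 - 6
Second derivative:
f''(x) = 18x
Substitute x = -1:
f''(-1) = 18 * (-1) + 0
= -18 + 0
= -18

-18


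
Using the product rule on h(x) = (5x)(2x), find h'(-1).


Let u(x) = 5x and v(x) = 2x
u'(x) = 5
v'(x) = 2
Product rule: h'(x) = u'(x)*v(x) + u(x)*v'(x)
= 5 * (2x) + (5x) * 2
At x = -1:
u(-1) = 5 * (-1) + 0 = -5
v(-1) = 2 * (-1) + 0 = -2
h'(-1) = 5 * (-2) + (-5) * 2
= -10 - 10
= -20

-20


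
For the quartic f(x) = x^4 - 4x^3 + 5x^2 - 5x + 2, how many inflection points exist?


Inflection points occur where f''(x) = 0 and concavity changes.
f(x) = x^4 - 4x^3 + 5x^2 - 5x + 2
f'(x) = 4x^3 - 12x^2 + 10x - 5
f''(x) = 12x^2 - 24x + 10
This is a quadratic in x. Use the discriminant to count real roots.
Discriminant = (-24)^2 - 4 * 12 * 10
= 576 - 480
= 96
Since discriminant > 0, f''(x) = 0 has 2 distinct real solutions.
A quadratic with two distinct real roots changes sign at each root, so concavity changes at both.
Number of inflection points: 2

2


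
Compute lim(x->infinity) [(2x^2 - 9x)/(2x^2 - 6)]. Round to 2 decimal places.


For limits at infinity with equal-degree polynomials,
we compare leading coefficients.
Numerator leading term: 2x^2
Denominator leading term: 2x^2
Divide both by x^2:
lim = (2 - 9/x) / (2 - 6/x^2)
As x -> infinity, the 1/x and 1/x^2 terms vanish:
= 2/2 = 1 = 1.00

1.00


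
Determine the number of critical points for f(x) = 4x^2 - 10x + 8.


Find where f'(x) = 0:
f'(x) = 8x - 10
Set f'(x) = 0:
8x - 10 = 0
x = 10 / 8 = 5/4
This is a linear equation in x, so there is exactly one solution.
Number of critical points: 1

1


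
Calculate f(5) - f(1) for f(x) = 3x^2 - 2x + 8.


Net change = f(b) - f(a)
f(x) = 3x^2 - 2x + 8
Compute f(5):
f(5) = 3 * 5^2 - 2 * 5 + 8
= 75 - 10 + 8
= 73
Compute f(1):
f(1) = 3 * 1^2 - 2 * 1 + 8
= 3 - 2 + 8
= 9
Net change = 73 - 9 = 64

64


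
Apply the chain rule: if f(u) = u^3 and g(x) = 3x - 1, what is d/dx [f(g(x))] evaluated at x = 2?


Using the chain rule: (f(g(x)))' = f'(g(x)) * g'(x)
First, find g(2):
g(2) = 3 * 2 - 1 = 5
Next, f'(u) = 3u^2
And g'(x) = 3
So f'(g(2)) * g'(2)
= 3 * 5^2 * 3
= 3 * 25 * 3
= 225

225


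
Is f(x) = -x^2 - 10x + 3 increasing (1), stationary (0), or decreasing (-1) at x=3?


Compute f'(x) to determine behavior:
f'(x) = -2x - 10
f'(3) = -2 * 3 - 10
= -6 - 10
= -16
Since f'(3) < 0, the function is decreasing (-1)

-1


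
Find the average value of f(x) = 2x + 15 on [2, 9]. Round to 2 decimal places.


Average value = 1/(b-a) * integral from a to b of f(x) dx
First compute the integral of 2x + 15:
F(x) = x^2 + 15x
F(9) = 1 * 81 + 15 * 9 = 216
F(2) = 1 * 4 + 15 * 2 = 34
Integral = 216 - 34 = 182
Average = 182 / (9 - 2) = 182 / 7
= 26 = 26.00

26.00


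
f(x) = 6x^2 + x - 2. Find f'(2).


Differentiate term by term using power and sum rules:
f(x) = 6x^2 + x - 2
f'(x) = 12x + 1
Substitute x = 2:
f'(2) = 12 * 2 + 1
= 24 + 1
= 25

25


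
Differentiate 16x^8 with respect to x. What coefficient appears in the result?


We apply the power rule: d/dx [ax^n] = a*n * x^(n-1)
d/dx [16x^8]
= 16 * 8 * x^(8-1)
= 128x^7
The coefficient is 128

128


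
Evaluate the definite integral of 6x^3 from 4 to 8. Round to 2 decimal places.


Find the antiderivative of 6x^3:
F(x) = 6/4 * x^4
Apply the Fundamental Theorem of Calculus:
F(8) - F(4)
= 6/4 * 8^4 - 6/4 * 4^4
= 6/4 * (4096 - 256)
= 6/4 * 3840
= 5760 = 5760.00

5760.00


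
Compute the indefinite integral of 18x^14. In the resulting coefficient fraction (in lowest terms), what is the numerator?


Apply the power rule for integration:
integral of ax^n dx = a/(n+1) * x^(n+1) + C
integral of 18x^14 dx
= 18/15 * x^15 + C
= 6/5 * x^15 + C
The coefficient in lowest terms is 6/5, and its numerator is 6

6


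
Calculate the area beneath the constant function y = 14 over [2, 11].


The area under a constant function y = 14 is a rectangle.
Width = 11 - 2 = 9
Height = 14
Area = width * height
= 9 * 14
= 126

126


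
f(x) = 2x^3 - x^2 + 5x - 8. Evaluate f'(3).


Differentiate f(x) = 2x^3 - x^2 + 5x - 8 term by term:
f'(x) = 6x^2 - 2x + 5
Substitute x = 3:
f'(3) = 6 * 3^2 - 2 * 3 + 5
= 54 - 6 + 5
= 53

53


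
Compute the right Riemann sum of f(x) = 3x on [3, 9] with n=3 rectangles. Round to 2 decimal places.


Right Riemann sum uses right endpoints of each subinterval.
Interval: [3, 9], n = 3
dx = (9 - 3) / 3 = 2
Right endpoints: [5, 7, 9]
f values: [15, 21, 27]
Sum = dx * (sum of f values)
= 2 * 63
= 126 = 126.00

126.00


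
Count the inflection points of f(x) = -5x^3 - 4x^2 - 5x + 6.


Inflection points occur where f''(x) = 0 and concavity changes.
f(x) = -5x^3 - 4x^2 - 5x + 6
f'(x) = -15x^2 - 8x - 5
f''(x) = -30x - 8
Set f''(x) = 0:
-30x - 8 = 0
x = 8 / (-30) = -4/15
Since f''(x) is linear (degree 1), it changes sign at this point.
Therefore there is exactly 1 inflection point.

1


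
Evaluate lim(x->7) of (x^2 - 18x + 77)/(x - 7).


Direct substitution gives 0/0, so we factor the numerator.
Factor: (x^2 - 18x + 77) = (x - 7)(x - 11)
Cancel the common factor (x - 7):
(x^2 - 18x + 77)/(x - 7) = (x - 11)
Now substitute x = 7:
= (7) - (11) = -4

-4


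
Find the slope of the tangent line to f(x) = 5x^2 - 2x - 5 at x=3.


The slope of the tangent line equals f'(x) at the point.
f(x) = 5x^2 - 2x - 5
f'(x) = 10x - 2
At x = 3:
f'(3) = 10 * 3 - 2
= 30 - 2
= 28

28


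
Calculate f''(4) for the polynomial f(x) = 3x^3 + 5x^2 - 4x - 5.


First derivative:
f'(x) = 9x^2 + 10x - 4
Second derivative:
f''(x) = 18x + 10
Substitute x = 4:
f''(4) = 18 * 4 + 10
= 72 + 10
= 82

82


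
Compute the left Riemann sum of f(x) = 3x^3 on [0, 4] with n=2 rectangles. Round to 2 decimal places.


Left Riemann sum uses left endpoints of each subinterval.
Interval: [0, 4], n = 2
dx = (4 - 0) / 2 = 2
Left endpoints: [0, 2]
f values: [0, 24]
Sum = dx * (sum of f values)
= 2 * 24
= 48 = 48.00

48.00


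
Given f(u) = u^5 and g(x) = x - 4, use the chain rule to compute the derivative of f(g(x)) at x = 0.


Using the chain rule: (f(g(x)))' = f'(g(x)) * g'(x)
First, find g(0):
g(0) = 1 * 0 - 4 = -4
Next, f'(u) = 5u^4
And g'(x) = 1
So f'(g(0)) * g'(0)
= 5 * (-4)^4 * 1
= 5 * 256 * 1
= 1280

1280


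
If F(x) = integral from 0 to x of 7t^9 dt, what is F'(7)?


By the Fundamental Theorem of Calculus (Part 1):
If F(x) = integral from 0 to x of f(t) dt, then F'(x) = f(x)
Here f(t) = 7t^9
So F'(x) = 7x^9
Evaluate at x = 7:
F'(7) = 7 * 7^9
= 7 * 40353607
= 282475249

282475249


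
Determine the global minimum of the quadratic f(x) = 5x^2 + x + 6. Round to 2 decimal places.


For a quadratic f(x) = ax^2 + bx + c with a > 0, the minimum is at the vertex.
Vertex x-coordinate: x = -b/(2a)
x = -(1) / (2 * 5)
x = -1/10
Substitute back to find the minimum value:
f(-1/10) = 5 * (-1/10)^2 + 1 * (-1/10) + 6
= 1/20 - 1/10 + 6
= 119/20 = 5.95

5.95


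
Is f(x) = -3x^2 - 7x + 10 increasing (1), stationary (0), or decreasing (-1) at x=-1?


Compute f'(x) to determine behavior:
f'(x) = -6x - 7
f'(-1) = -6 * (-1) - 7
= 6 - 7
= -1
Since f'(-1) < 0, the function is decreasing (-1)

-1


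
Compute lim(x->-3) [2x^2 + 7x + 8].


Since polynomials are continuous, we use direct substitution.
lim(x->-3) of 2x^2 + 7x + 8
= 2 * (-3)^2 + 7 * (-3) + 8
= 18 - 21 + 8
= 5

5


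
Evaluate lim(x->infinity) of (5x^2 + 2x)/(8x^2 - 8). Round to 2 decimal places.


For limits at infinity with equal-degree polynomials,
we compare leading coefficients.
Numerator leading term: 5x^2
Denominator leading term: 8x^2
Divide both by x^2:
lim = (5 + 2/x) / (8 - 8/x^2)
As x -> infinity, the 1/x and 1/x^2 terms vanish:
= 5/8 ≈ 0.63

0.63


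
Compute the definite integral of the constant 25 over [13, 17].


The integral of a constant k over [a, b] equals k * (b - a).
integral from 13 to 17 of 25 dx
= 25 * (17 - 13)
= 25 * 4
= 100

100


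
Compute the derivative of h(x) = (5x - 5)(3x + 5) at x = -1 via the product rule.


Let u(x) = 5x - 5 and v(x) = 3x + 5
u'(x) = 5
v'(x) = 3
Product rule: h'(x) = u'(x)*v(x) + u(x)*v'(x)
= 5 * (3x + 5) + (5x - 5) * 3
At x = -1:
u(-1) = 5 * (-1) - 5 = -10
v(-1) = 3 * (-1) + 5 = 2
h'(-1) = 5 * 2 + (-10) * 3
= 10 - 30
= -20

-20


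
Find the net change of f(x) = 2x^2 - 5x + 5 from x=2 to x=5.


Net change = f(b) - f(a)
f(x) = 2x^2 - 5x + 5
Compute f(5):
f(5) = 2 * 5^2 - 5 * 5 + 5
= 50 - 25 + 5
= 30
Compute f(2):
f(2) = 2 * 2^2 - 5 * 2 + 5
= 8 - 10 + 5
= 3
Net change = 30 - 3 = 27

27


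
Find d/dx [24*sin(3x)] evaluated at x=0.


Apply the chain rule to differentiate 24*sin(3x):
d/dx [24*sin(3x)]
= 24 * cos(3x) * d/dx(3x)
= 24 * 3 * cos(3x)
= 72 * cos(3x)
Evaluate at x = 0:
= 72 * cos(0)
= 72 * 1
= 72

72


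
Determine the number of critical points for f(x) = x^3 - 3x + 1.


Find where f'(x) = 0:
f(x) = x^3 - 3x + 1
f'(x) = 3x^2 - 3
This is a quadratic in x. Use the discriminant to count real roots.
Discriminant = (0)^2 - 4 * 3 * (-3)
= 0 - (-36)
= 36
Since discriminant > 0, f'(x) = 0 has 2 real solutions.
Number of critical points: 2

2


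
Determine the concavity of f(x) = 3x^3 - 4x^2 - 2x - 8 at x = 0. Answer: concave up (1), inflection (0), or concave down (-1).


Concavity is determined by the sign of f''(x).
f(x) = 3x^3 - 4x^2 - 2x - 8
f'(x) = 9x^2 - 8x - 2
f''(x) = 18x - 8
f''(0) = 18 * 0 - 8
= 0 - 8
= -8
Since f''(0) < 0, the function is concave down (-1)

-1


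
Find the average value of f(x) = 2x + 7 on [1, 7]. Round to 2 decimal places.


Average value = 1/(b-a) * integral from a to b of f(x) dx
First compute the integral of 2x + 7:
F(x) = x^2 + 7x
F(7) = 1 * 49 + 7 * 7 = 98
F(1) = 1 * 1 + 7 * 1 = 8
Integral = 98 - 8 = 90
Average = 90 / (7 - 1) = 90 / 6
= 15 = 15.00

15.00


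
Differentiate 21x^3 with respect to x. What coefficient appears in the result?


We apply the power rule: d/dx [ax^n] = a*n * x^(n-1)
d/dx [21x^3]
= 21 * 3 * x^(3-1)
= 63x^2
The coefficient is 63

63


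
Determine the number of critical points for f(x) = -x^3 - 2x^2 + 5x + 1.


Find where f'(x) = 0:
f(x) = -x^3 - 2x^2 + 5x + 1
f'(x) = -3x^2 - 4x + 5
This is a quadratic in x. Use the discriminant to count real roots.
Discriminant = (-4)^2 - 4 * (-3) * 5
= 16 - (-60)
= 76
Since discriminant > 0, f'(x) = 0 has 2 real solutions.
Number of critical points: 2

2


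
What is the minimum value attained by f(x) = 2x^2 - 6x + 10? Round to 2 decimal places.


For a quadratic f(x) = ax^2 + bx + c with a > 0, the minimum is at the vertex.
Vertex x-coordinate: x = -b/(2a)
x = -(-6) / (2 * 2)
x = 6/4 = 3/2
Substitute back to find the minimum value:
f(3/2) = 2 * (3/2)^2 - 6 * (3/2) + 10
= 9/2 - 9 + 10
= 11/2 = 5.50

5.50


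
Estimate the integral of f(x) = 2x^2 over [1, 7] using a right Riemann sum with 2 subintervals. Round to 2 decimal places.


Right Riemann sum uses right endpoints of each subinterval.
Interval: [1, 7], n = 2
dx = (7 - 1) / 2 = 3
Right endpoints: [4, 7]
f values: [32, 98]
Sum = dx * (sum of f values)
= 3 * 130
= 390 = 390.00

390.00


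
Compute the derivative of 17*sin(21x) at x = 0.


Apply the chain rule to differentiate 17*sin(21x):
d/dx [17*sin(21x)]
= 17 * cos(21x) * d/dx(21x)
= 17 * 21 * cos(21x)
= 357 * cos(21x)
Evaluate at x = 0:
= 357 * cos(0)
= 357 * 1
= 357

357


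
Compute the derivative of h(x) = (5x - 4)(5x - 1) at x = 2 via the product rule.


Let u(x) = 5x - 4 and v(x) = 5x - 1
u'(x) = 5
v'(x) = 5
Product rule: h'(x) = u'(x)*v(x) + u(x)*v'(x)
= 5 * (5x - 1) + (5x - 4) * 5
At x = 2:
u(2) = 5 * 2 - 4 = 6
v(2) = 5 * 2 - 1 = 9
h'(2) = 5 * 9 + 6 * 5
= 45 + 30
= 75

75


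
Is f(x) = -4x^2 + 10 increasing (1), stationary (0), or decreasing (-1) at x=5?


Compute f'(x) to determine behavior:
f'(x) = -8x
f'(5) = -8 * 5 + 0
= -40 + 0
= -40
Since f'(5) < 0, the function is decreasing (-1)

-1


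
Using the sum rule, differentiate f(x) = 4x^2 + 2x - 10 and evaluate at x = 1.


Differentiate term by term using power and sum rules:
f(x) = 4x^2 + 2x - 10
f'(x) = 8x + 2
Substitute x = 1:
f'(1) = 8 * 1 + 2
= 8 + 2
= 10

10


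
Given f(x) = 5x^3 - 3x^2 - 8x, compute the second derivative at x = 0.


First derivative:
f'(x) = 15x^2 - 6x - 8
Second derivative:
f''(x) = 30x - 6
Substitute x = 0:
f''(0) = 30 * 0 - 6
= 0 - 6
= -6

-6


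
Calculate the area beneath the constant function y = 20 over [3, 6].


The area under a constant function y = 20 is a rectangle.
Width = 6 - 3 = 3
Height = 20
Area = width * height
= 3 * 20
= 60

60


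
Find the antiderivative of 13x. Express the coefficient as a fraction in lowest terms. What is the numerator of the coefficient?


Apply the power rule for integration:
integral of ax^n dx = a/(n+1) * x^(n+1) + C
integral of 13x dx
= 13/2 * x^2 + C
The coefficient in lowest terms is 13/2, and its numerator is 13

13


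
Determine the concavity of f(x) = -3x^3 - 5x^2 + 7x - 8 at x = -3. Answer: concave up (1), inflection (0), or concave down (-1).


Concavity is determined by the sign of f''(x).
f(x) = -3x^3 - 5x^2 + 7x - 8
f'(x) = -9x^2 - 10x + 7
f''(x) = -18x - 10
f''(-3) = -18 * (-3) - 10
= 54 - 10
= 44
Since f''(-3) > 0, the function is concave up (1)

1


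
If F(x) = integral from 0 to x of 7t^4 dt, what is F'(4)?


By the Fundamental Theorem of Calculus (Part 1):
If F(x) = integral from 0 to x of f(t) dt, then F'(x) = f(x)
Here f(t) = 7t^4
So F'(x) = 7x^4
Evaluate at x = 4:
F'(4) = 7 * 4^4
= 7 * 256
= 1792

1792


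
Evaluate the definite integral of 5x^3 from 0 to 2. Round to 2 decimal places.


Find the antiderivative of 5x^3:
F(x) = 5/4 * x^4
Apply the Fundamental Theorem of Calculus:
F(2) - F(0)
= 5/4 * 2^4 - 5/4 * 0^4
= 5/4 * (16 - 0)
= 5/4 * 16
= 20 = 20.00

20.00


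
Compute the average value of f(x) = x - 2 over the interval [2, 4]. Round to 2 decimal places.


Average value = 1/(b-a) * integral from a to b of f(x) dx
First compute the integral of x - 2:
F(x) = (1/2)x^2 - 2x
F(4) = 1/2 * 16 - 2 * 4 = 0
F(2) = 1/2 * 4 - 2 * 2 = -2
Integral = 0 - (-2) = 2
Average = 2 / (4 - 2) = 2 / 2
= 1 = 1.00

1.00


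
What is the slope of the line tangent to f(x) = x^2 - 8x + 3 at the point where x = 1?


The slope of the tangent line equals f'(x) at the point.
f(x) = x^2 - 8x + 3
f'(x) = 2x - 8
At x = 1:
f'(1) = 2 * 1 - 8
= 2 - 8
= -6

-6


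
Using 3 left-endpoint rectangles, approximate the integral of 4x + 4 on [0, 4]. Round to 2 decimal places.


Left Riemann sum uses left endpoints of each subinterval.
Interval: [0, 4], n = 3
dx = (4 - 0) / 3 = 4/3
Left endpoints: [0, 4/3, 8/3]
f values: [4, 28/3, 44/3]
Sum = dx * (sum of f values)
= 4/3 * 28
= 112/3 ≈ 37.33

37.33


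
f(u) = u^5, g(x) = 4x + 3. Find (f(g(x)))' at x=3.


Using the chain rule: (f(g(x)))' = f'(g(x)) * g'(x)
First, find g(3):
g(3) = 4 * 3 + 3 = 15
Next, f'(u) = 5u^4
And g'(x) = 4
So f'(g(3)) * g'(3)
= 5 * 15^4 * 4
= 5 * 50625 * 4
= 1012500

1012500


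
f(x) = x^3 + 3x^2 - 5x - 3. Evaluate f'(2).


Differentiate f(x) = x^3 + 3x^2 - 5x - 3 term by term:
f'(x) = 3x^2 + 6x - 5
Substitute x = 2:
f'(2) = 3 * 2^2 + 6 * 2 - 5
= 12 + 12 - 5
= 19

19


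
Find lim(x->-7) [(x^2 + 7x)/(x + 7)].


Direct substitution gives 0/0, so we factor the numerator.
Factor: (x^2 + 7x) = (x + 7)(x)
Cancel the common factor (x + 7):
(x^2 + 7x)/(x + 7) = (x)
Now substitute x = -7:
= (-7) - (0) = -7

-7


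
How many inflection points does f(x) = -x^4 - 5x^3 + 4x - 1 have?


Inflection points occur where f''(x) = 0 and concavity changes.
f(x) = -x^4 - 5x^3 + 4x - 1
f'(x) = -4x^3 - 15x^2 + 4
f''(x) = -12x^2 - 30x
This is a quadratic in x. Use the discriminant to count real roots.
Discriminant = (-30)^2 - 4 * (-12) * 0
= 900 - 0
= 900
Since discriminant > 0, f''(x) = 0 has 2 distinct real solutions.
A quadratic with two distinct real roots changes sign at each root, so concavity changes at both.
Number of inflection points: 2

2


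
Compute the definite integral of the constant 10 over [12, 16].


The integral of a constant k over [a, b] equals k * (b - a).
integral from 12 to 16 of 10 dx
= 10 * (16 - 12)
= 10 * 4
= 40

40


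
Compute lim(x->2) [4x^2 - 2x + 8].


Since polynomials are continuous, we use direct substitution.
lim(x->2) of 4x^2 - 2x + 8
= 4 * 2^2 - 2 * 2 + 8
= 16 - 4 + 8
= 20

20


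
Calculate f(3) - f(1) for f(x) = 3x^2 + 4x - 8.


Net change = f(b) - f(a)
f(x) = 3x^2 + 4x - 8
Compute f(3):
f(3) = 3 * 3^2 + 4 * 3 - 8
= 27 + 12 - 8
= 31
Compute f(1):
f(1) = 3 * 1^2 + 4 * 1 - 8
= 3 + 4 - 8
= -1
Net change = 31 - (-1) = 32

32


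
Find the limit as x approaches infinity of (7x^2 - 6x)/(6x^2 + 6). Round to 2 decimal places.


For limits at infinity with equal-degree polynomials,
we compare leading coefficients.
Numerator leading term: 7x^2
Denominator leading term: 6x^2
Divide both by x^2:
lim = (7 - 6/x) / (6 + 6/x^2)
As x -> infinity, the 1/x and 1/x^2 terms vanish:
= 7/6 ≈ 1.17

1.17


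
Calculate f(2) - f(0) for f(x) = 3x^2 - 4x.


Net change = f(b) - f(a)
f(x) = 3x^2 - 4x
Compute f(2):
f(2) = 3 * 2^2 - 4 * 2 + 0
= 12 - 8 + 0
= 4
Compute f(0):
f(0) = 3 * 0^2 - 4 * 0 + 0
= 0 + 0 + 0
= 0
Net change = 4 - 0 = 4

4


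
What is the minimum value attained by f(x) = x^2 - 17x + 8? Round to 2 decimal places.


For a quadratic f(x) = ax^2 + bx + c with a > 0, the minimum is at the vertex.
Vertex x-coordinate: x = -b/(2a)
x = -(-17) / (2 * 1)
x = 17/2
Substitute back to find the minimum value:
f(17/2) = 1 * (17/2)^2 - 17 * (17/2) + 8
= 289/4 - 289/2 + 8
= -257/4 = -64.25

-64.25


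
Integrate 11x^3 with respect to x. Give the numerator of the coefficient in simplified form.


Apply the power rule for integration:
integral of ax^n dx = a/(n+1) * x^(n+1) + C
integral of 11x^3 dx
= 11/4 * x^4 + C
The coefficient in lowest terms is 11/4, and its numerator is 11

11


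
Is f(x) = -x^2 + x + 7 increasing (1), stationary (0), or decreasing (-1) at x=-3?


Compute f'(x) to determine behavior:
f'(x) = -2x + 1
f'(-3) = -2 * (-3) + 1
= 6 + 1
= 7
Since f'(-3) > 0, the function is increasing (1)

1


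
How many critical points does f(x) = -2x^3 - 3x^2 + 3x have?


Find where f'(x) = 0:
f(x) = -2x^3 - 3x^2 + 3x
f'(x) = -6x^2 - 6x + 3
This is a quadratic in x. Use the discriminant to count real roots.
Discriminant = (-6)^2 - 4 * (-6) * 3
= 36 - (-72)
= 108
Since discriminant > 0, f'(x) = 0 has 2 real solutions.
Number of critical points: 2

2


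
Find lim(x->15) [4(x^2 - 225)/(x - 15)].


Direct substitution gives 0/0, so we factor the numerator.
Factor: 4(x^2 - 225) = 4 * (x - 15)(x + 15)
Cancel the common factor (x - 15):
4(x^2 - 225)/(x - 15) = 4 * (x + 15)
Now substitute x = 15:
= 4 * (15 + 15) = 120

120


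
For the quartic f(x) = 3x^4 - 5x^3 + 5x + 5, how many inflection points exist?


Inflection points occur where f''(x) = 0 and concavity changes.
f(x) = 3x^4 - 5x^3 + 5x + 5
f'(x) = 12x^3 - 15x^2 + 5
f''(x) = 36x^2 - 30x
This is a quadratic in x. Use the discriminant to count real roots.
Discriminant = (-30)^2 - 4 * 36 * 0
= 900 - 0
= 900
Since discriminant > 0, f''(x) = 0 has 2 distinct real solutions.
A quadratic with two distinct real roots changes sign at each root, so concavity changes at both.
Number of inflection points: 2

2


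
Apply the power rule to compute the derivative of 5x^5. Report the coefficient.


We apply the power rule: d/dx [ax^n] = a*n * x^(n-1)
d/dx [5x^5]
= 5 * 5 * x^(5-1)
= 25x^4
The coefficient is 25

25


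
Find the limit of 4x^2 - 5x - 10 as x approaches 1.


Since polynomials are continuous, we use direct substitution.
lim(x->1) of 4x^2 - 5x - 10
= 4 * 1^2 - 5 * 1 - 10
= 4 - 5 - 10
= -11

-11


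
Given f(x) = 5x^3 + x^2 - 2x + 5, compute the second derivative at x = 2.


First derivative:
f'(x) = 15x^2 + 2x - 2
Second derivative:
f''(x) = 30x + 2
Substitute x = 2:
f''(2) = 30 * 2 + 2
= 60 + 2
= 62

62


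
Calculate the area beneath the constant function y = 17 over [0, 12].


The area under a constant function y = 17 is a rectangle.
Width = 12 - 0 = 12
Height = 17
Area = width * height
= 12 * 17
= 204

204


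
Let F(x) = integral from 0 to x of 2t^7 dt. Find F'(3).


By the Fundamental Theorem of Calculus (Part 1):
If F(x) = integral from 0 to x of f(t) dt, then F'(x) = f(x)
Here f(t) = 2t^7
So F'(x) = 2x^7
Evaluate at x = 3:
F'(3) = 2 * 3^7
= 2 * 2187
= 4374

4374


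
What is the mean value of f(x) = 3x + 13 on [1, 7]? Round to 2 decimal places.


Average value = 1/(b-a) * integral from a to b of f(x) dx
First compute the integral of 3x + 13:
F(x) = (3/2)x^2 + 13x
F(7) = 3/2 * 49 + 13 * 7 = 329/2
F(1) = 3/2 * 1 + 13 * 1 = 29/2
Integral = 329/2 - 29/2 = 150
Average = 150 / (7 - 1) = 150 / 6
= 25 = 25.00

25.00


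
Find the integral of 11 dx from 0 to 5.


The integral of a constant k over [a, b] equals k * (b - a).
integral from 0 to 5 of 11 dx
= 11 * (5 - 0)
= 11 * 5
= 55

55


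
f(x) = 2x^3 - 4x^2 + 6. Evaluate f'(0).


Differentiate f(x) = 2x^3 - 4x^2 + 6 term by term:
f'(x) = 6x^2 - 8x
Substitute x = 0:
f'(0) = 6 * 0^2 - 8 * 0 + 0
= 0 + 0 + 0
= 0

0


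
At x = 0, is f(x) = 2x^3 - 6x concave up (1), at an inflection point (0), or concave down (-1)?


Concavity is determined by the sign of f''(x).
f(x) = 2x^3 - 6x
f'(x) = 6x^2 - 6
f''(x) = 12x
f''(0) = 12 * 0 + 0
= 0 + 0
= 0
f''(0) = 0, and f''(x) is linear with nonzero slope 12, so f'' changes sign at x = 0. Hence the function is at an inflection point (0)

0


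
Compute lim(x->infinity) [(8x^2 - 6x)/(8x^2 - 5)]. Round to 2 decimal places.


For limits at infinity with equal-degree polynomials,
we compare leading coefficients.
Numerator leading term: 8x^2
Denominator leading term: 8x^2
Divide both by x^2:
lim = (8 - 6/x) / (8 - 5/x^2)
As x -> infinity, the 1/x and 1/x^2 terms vanish:
= 8/8 = 1 = 1.00

1.00


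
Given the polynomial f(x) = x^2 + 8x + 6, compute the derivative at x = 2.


Differentiate term by term using power and sum rules:
f(x) = x^2 + 8x + 6
f'(x) = 2x + 8
Substitute x = 2:
f'(2) = 2 * 2 + 8
= 4 + 8
= 12

12


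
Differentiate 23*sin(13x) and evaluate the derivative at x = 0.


Apply the chain rule to differentiate 23*sin(13x):
d/dx [23*sin(13x)]
= 23 * cos(13x) * d/dx(13x)
= 23 * 13 * cos(13x)
= 299 * cos(13x)
Evaluate at x = 0:
= 299 * cos(0)
= 299 * 1
= 299

299


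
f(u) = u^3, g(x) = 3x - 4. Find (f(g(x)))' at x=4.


Using the chain rule: (f(g(x)))' = f'(g(x)) * g'(x)
First, find g(4):
g(4) = 3 * 4 - 4 = 8
Next, f'(u) = 3u^2
And g'(x) = 3
So f'(g(4)) * g'(4)
= 3 * 8^2 * 3
= 3 * 64 * 3
= 576

576


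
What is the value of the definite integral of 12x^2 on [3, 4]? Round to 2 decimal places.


Find the antiderivative of 12x^2:
F(x) = 12/3 * x^3
Apply the Fundamental Theorem of Calculus:
F(4) - F(3)
= 12/3 * 4^3 - 12/3 * 3^3
= 12/3 * (64 - 27)
= 12/3 * 37
= 148 = 148.00

148.00


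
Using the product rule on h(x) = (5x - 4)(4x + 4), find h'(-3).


Let u(x) = 5x - 4 and v(x) = 4x + 4
u'(x) = 5
v'(x) = 4
Product rule: h'(x) = u'(x)*v(x) + u(x)*v'(x)
= 5 * (4x + 4) + (5x - 4) * 4
At x = -3:
u(-3) = 5 * (-3) - 4 = -19
v(-3) = 4 * (-3) + 4 = -8
h'(-3) = 5 * (-8) + (-19) * 4
= -40 - 76
= -116

-116


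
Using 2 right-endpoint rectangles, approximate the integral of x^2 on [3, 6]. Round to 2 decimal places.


Right Riemann sum uses right endpoints of each subinterval.
Interval: [3, 6], n = 2
dx = (6 - 3) / 2 = 3/2
Right endpoints: [9/2, 6]
f values: [81/4, 36]
Sum = dx * (sum of f values)
= 3/2 * 225/4
= 675/8 ≈ 84.38

84.38


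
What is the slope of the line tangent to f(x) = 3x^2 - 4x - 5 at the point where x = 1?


The slope of the tangent line equals f'(x) at the point.
f(x) = 3x^2 - 4x - 5
f'(x) = 6x - 4
At x = 1:
f'(1) = 6 * 1 - 4
= 6 - 4
= 2

2


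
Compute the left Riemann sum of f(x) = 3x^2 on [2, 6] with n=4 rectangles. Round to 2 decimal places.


Left Riemann sum uses left endpoints of each subinterval.
Interval: [2, 6], n = 4
dx = (6 - 2) / 4 = 1
Left endpoints: [2, 3, 4, 5]
f values: [12, 27, 48, 75]
Sum = dx * (sum of f values)
= 1 * 162
= 162 = 162.00

162.00


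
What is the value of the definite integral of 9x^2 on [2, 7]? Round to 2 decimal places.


Find the antiderivative of 9x^2:
F(x) = 9/3 * x^3
Apply the Fundamental Theorem of Calculus:
F(7) - F(2)
= 9/3 * 7^3 - 9/3 * 2^3
= 9/3 * (343 - 8)
= 9/3 * 335
= 1005 = 1005.00

1005.00


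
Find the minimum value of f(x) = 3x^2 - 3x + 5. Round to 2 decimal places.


For a quadratic f(x) = ax^2 + bx + c with a > 0, the minimum is at the vertex.
Vertex x-coordinate: x = -b/(2a)
x = -(-3) / (2 * 3)
x = 3/6 = 1/2
Substitute back to find the minimum value:
f(1/2) = 3 * (1/2)^2 - 3 * (1/2) + 5
= 3/4 - 3/2 + 5
= 17/4 = 4.25

4.25


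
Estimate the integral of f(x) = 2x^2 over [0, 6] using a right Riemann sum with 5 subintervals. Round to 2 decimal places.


Right Riemann sum uses right endpoints of each subinterval.
Interval: [0, 6], n = 5
dx = (6 - 0) / 5 = 6/5
Right endpoints: [6/5, 12/5, 18/5, 24/5, 6]
f values: [72/25, 288/25, 648/25, 1152/25, 72]
Sum = dx * (sum of f values)
= 6/5 * 792/5
= 4752/25 = 190.08

190.08


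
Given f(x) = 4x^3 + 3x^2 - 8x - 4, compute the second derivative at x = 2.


First derivative:
f'(x) = 12x^2 + 6x - 8
Second derivative:
f''(x) = 24x + 6
Substitute x = 2:
f''(2) = 24 * 2 + 6
= 48 + 6
= 54

54


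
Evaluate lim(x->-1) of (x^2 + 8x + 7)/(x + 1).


Direct substitution gives 0/0, so we factor the numerator.
Factor: (x^2 + 8x + 7) = (x + 1)(x + 7)
Cancel the common factor (x + 1):
(x^2 + 8x + 7)/(x + 1) = (x + 7)
Now substitute x = -1:
= (-1) - (-7) = 6

6


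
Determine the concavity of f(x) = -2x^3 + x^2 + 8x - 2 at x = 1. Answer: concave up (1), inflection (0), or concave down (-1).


Concavity is determined by the sign of f''(x).
f(x) = -2x^3 + x^2 + 8x - 2
f'(x) = -6x^2 + 2x + 8
f''(x) = -12x + 2
f''(1) = -12 * 1 + 2
= -12 + 2
= -10
Since f''(1) < 0, the function is concave down (-1)

-1


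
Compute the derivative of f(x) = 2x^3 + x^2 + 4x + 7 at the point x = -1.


Differentiate f(x) = 2x^3 + x^2 + 4x + 7 term by term:
f'(x) = 6x^2 + 2x + 4
Substitute x = -1:
f'(-1) = 6 * (-1)^2 + 2 * (-1) + 4
= 6 - 2 + 4
= 8

8
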